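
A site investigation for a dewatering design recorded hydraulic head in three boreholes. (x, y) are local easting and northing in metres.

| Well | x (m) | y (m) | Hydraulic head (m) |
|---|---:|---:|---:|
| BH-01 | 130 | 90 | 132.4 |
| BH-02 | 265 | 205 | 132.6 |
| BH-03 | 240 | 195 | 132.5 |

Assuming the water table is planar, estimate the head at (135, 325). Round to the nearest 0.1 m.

131.1 m

Three-point gradient (reference BH-01): Δ to BH-02 = (135, 115, +0.2), Δ to BH-03 = (110, 105, +0.1).
∂h/∂x = +0.006230, ∂h/∂y = -0.005574 (det = 1525).
h(135, 325) = 132.4 + (+0.006230)·(5) + (-0.005574)·(235) = 132.4 +0.031 -1.310 = 131.121 m.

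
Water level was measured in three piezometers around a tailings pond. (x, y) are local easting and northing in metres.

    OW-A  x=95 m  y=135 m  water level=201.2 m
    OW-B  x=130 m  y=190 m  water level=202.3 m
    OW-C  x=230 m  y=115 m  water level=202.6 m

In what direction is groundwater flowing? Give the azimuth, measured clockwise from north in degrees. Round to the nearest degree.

Differences from OW-A: to OW-B (Δx, Δy, Δh) = (35, 55, +1.1); to OW-C = (135, -20, +1.4).
Solve a·Δx + b·Δy = Δh: det = 35·(-20) − 135·55 = -8125.
∂h/∂x = [(+1.1)·(-20) − (+1.4)·55] / -8125 = +0.01218
∂h/∂y = [35·(+1.4) − 135·(+1.1)] / -8125 = +0.01225
Flow direction (−∇h) has components (-0.01218 E, -0.01225 N).
Azimuth = atan2(E, N) = atan2(-0.01218, -0.01225) = 224.9° ≈ 225°.

225°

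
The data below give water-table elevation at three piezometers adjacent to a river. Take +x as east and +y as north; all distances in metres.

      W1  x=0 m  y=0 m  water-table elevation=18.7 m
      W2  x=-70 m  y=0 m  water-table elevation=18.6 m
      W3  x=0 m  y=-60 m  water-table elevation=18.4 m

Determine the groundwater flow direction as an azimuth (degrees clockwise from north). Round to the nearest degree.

∂h/∂x = (18.6 − 18.7) / (-70 − 0) = +0.001429
∂h/∂y = (18.4 − 18.7) / (-60 − 0) = +0.005000
Flow direction (−∇h) has components (-0.001429 E, -0.005000 N).
Azimuth = atan2(E, N) = atan2(-0.001429, -0.005000) = 195.9° ≈ 196°.

196°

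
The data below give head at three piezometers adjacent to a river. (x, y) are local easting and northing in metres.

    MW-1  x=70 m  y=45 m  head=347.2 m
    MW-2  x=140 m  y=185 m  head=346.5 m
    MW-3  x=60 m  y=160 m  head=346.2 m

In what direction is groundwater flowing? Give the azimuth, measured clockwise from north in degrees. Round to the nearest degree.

Taking MW-1 as reference: MW-2−MW-1 = (70, 140, -0.7); MW-3−MW-1 = (-10, 115, -1.0).
Determinant of the coordinate differences = 70·115 − (-10)·140 = 9450.
∂h/∂x = [(-0.7)·115 − (-1.0)·140] / 9450 = +0.006296
∂h/∂y = [70·(-1.0) − (-10)·(-0.7)] / 9450 = -0.008148
Flow direction (−∇h) has components (-0.006296 E, +0.008148 N).
Azimuth = atan2(E, N) = atan2(-0.006296, +0.008148) = 322.3° ≈ 322°.

322°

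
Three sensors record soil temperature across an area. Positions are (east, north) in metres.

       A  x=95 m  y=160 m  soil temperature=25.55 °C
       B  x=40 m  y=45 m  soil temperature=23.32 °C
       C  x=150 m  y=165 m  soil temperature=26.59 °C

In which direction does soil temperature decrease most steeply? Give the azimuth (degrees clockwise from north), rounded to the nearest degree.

239°

Differences from A: to B (Δx, Δy, Δh) = (-55, -115, -2.23); to C = (55, 5, +1.04).
Determinant of the coordinate differences = (-55)·5 − 55·(-115) = 6050.
∂T/∂x = [(-2.23)·5 − (+1.04)·(-115)] / 6050 = +0.01793
∂T/∂y = [(-55)·(+1.04) − 55·(-2.23)] / 6050 = +0.01082
Steepest decrease is along −∇f: components (-0.01793 E, -0.01082 N).
Azimuth = atan2(-0.01793, -0.01082) = 238.9° ≈ 239°.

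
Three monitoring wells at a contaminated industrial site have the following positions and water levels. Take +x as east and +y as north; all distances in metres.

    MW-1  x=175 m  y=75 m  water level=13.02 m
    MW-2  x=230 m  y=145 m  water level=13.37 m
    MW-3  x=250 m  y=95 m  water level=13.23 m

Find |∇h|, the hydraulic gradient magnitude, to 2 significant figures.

0.0040

Three-point gradient (reference MW-1): Δ to MW-2 = (55, 70, +0.35), Δ to MW-3 = (75, 20, +0.21).
∂h/∂x = +0.001855, ∂h/∂y = +0.003542 (det = -4150).
|∇h| = √(0.001855² + 0.003542²) = 0.003998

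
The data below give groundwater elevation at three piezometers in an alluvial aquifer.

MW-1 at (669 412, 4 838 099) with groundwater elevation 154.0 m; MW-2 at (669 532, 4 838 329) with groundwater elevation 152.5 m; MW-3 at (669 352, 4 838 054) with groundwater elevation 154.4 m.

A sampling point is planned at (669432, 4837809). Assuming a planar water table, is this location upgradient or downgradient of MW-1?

Taking MW-1 as reference: MW-2−MW-1 = (120, 230, -1.5); MW-3−MW-1 = (-60, -45, +0.4).
Solve a·Δx + b·Δy = Δh: det = 120·(-45) − (-60)·230 = 8400.
∂h/∂x = [(-1.5)·(-45) − (+0.4)·230] / 8400 = -0.002917
∂h/∂y = [120·(+0.4) − (-60)·(-1.5)] / 8400 = -0.005000
Head at (669432, 4837809) = 154.0 + (-0.002917)·(20) + (-0.005000)·(-290) = 155.39 m.
That is higher than the 154.0 m at MW-1, so the point is upgradient.

upgradient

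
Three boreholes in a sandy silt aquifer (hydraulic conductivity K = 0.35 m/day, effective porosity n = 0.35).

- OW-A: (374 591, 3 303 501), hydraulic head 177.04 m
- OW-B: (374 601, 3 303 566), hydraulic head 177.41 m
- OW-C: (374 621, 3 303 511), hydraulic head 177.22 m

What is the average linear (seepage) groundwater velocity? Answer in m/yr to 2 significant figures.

2.4 m/yr

With h = a·x + b·y + c and OW-A as origin, the differences give:
  10·a + 65·b = +0.37
  30·a + 10·b = +0.18
Eliminate b (×10 and ×65, subtract): -1850·a = -8.000 → a = ∂h/∂x = +0.004324
Back-substitute: b = ∂h/∂y = +0.005027.
|∇h| = √(0.004324² + 0.005027²) = 0.006631
Seepage velocity v = K·i/n = 0.35 × 0.006631 / 0.35 = 0.006631 m/day = 2.422 m/yr.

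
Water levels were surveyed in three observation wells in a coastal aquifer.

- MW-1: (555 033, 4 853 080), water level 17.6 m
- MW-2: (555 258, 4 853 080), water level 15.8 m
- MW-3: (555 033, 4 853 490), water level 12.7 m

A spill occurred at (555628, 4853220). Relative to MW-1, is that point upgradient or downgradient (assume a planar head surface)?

downgradient

∂h/∂x = (15.8 − 17.6) / (555258 − 555033) = -0.008000
∂h/∂y = (12.7 − 17.6) / (4853490 − 4853080) = -0.01195
Head at (555628, 4853220) = 17.6 + (-0.008000)·(595) + (-0.01195)·(140) = 11.17 m.
That is lower than the 17.6 m at MW-1, so the point is downgradient.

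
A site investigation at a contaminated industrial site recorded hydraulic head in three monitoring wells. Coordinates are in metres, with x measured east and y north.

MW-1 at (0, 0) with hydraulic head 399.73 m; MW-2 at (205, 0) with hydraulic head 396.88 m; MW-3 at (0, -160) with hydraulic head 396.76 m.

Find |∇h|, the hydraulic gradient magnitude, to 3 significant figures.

0.0232

∂h/∂x = (396.88 − 399.73) / (205 − 0) = -0.01390
∂h/∂y = (396.76 − 399.73) / (-160 − 0) = +0.01856
|∇h| = √(-0.01390² + 0.01856²) = 0.02319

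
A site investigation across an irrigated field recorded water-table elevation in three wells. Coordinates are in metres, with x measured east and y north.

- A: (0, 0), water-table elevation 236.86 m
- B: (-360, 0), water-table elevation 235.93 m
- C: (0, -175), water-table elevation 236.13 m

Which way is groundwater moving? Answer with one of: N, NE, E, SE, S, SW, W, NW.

SW

∂h/∂x = (235.93 − 236.86) / (-360 − 0) = +0.002583
∂h/∂y = (236.13 − 236.86) / (-175 − 0) = +0.004171
Flow = −∇h = (-0.002583 east, -0.004171 north), which points southwest.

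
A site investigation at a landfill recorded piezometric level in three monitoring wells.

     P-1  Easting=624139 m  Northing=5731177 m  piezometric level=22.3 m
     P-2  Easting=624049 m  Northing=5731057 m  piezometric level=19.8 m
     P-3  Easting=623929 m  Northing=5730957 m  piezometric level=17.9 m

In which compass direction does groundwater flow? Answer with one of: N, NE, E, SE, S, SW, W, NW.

With h = a·x + b·y + c and P-1 as origin, the differences give:
  (-90)·a + (-120)·b = -2.5
  (-210)·a + (-220)·b = -4.4
Eliminate b (×(-220) and ×(-120), subtract): -5400·a = 22.00 → a = ∂h/∂x = -0.004074
Back-substitute: b = ∂h/∂y = +0.02389.
Flow = −∇h = (+0.004074 east, -0.02389 north), which points south.

S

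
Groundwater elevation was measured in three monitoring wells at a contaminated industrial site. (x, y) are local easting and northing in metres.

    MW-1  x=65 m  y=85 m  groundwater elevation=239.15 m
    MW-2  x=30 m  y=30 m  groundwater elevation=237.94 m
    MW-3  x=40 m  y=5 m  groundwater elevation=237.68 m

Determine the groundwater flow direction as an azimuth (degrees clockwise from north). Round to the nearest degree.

217°

With h = a·x + b·y + c and MW-1 as origin, the differences give:
  (-35)·a + (-55)·b = -1.21
  (-25)·a + (-80)·b = -1.47
Eliminate b (×(-80) and ×(-55), subtract): 1425·a = 15.950 → a = ∂h/∂x = +0.01119
Back-substitute: b = ∂h/∂y = +0.01488.
Flow direction (−∇h) has components (-0.01119 E, -0.01488 N).
Azimuth = atan2(E, N) = atan2(-0.01119, -0.01488) = 217.0° ≈ 217°.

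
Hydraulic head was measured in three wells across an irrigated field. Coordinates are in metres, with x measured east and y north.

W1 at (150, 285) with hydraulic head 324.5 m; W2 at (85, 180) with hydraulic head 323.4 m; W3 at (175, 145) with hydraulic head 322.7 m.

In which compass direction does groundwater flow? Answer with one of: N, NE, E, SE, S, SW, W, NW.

Three-point gradient (reference W1): Δ to W2 = (-65, -105, -1.1), Δ to W3 = (25, -140, -1.8).
∂h/∂x = -0.002985, ∂h/∂y = +0.01232 (det = 11725).
Flow = −∇h = (+0.002985 east, -0.01232 north), which points south.

S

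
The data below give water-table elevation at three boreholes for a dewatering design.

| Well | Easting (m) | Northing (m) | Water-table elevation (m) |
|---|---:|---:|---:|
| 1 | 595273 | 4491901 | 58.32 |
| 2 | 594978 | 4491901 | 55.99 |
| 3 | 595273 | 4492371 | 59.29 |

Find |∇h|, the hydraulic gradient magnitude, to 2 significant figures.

0.0082

∂h/∂x = (55.99 − 58.32) / (594978 − 595273) = +0.007898
∂h/∂y = (59.29 − 58.32) / (4492371 − 4491901) = +0.002064
|∇h| = √(0.007898² + 0.002064²) = 0.008163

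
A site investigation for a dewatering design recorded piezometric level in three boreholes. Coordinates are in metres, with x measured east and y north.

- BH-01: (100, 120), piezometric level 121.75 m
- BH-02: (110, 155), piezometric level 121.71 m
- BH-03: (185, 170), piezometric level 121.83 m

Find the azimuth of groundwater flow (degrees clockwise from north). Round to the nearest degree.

Differences from BH-01: to BH-02 (Δx, Δy, Δh) = (10, 35, -0.04); to BH-03 = (85, 50, +0.08).
Solve a·Δx + b·Δy = Δh: det = 10·50 − 85·35 = -2475.
∂h/∂x = [(-0.04)·50 − (+0.08)·35] / -2475 = +0.001939
∂h/∂y = [10·(+0.08) − 85·(-0.04)] / -2475 = -0.001697
Flow direction (−∇h) has components (-0.001939 E, +0.001697 N).
Azimuth = atan2(E, N) = atan2(-0.001939, +0.001697) = 311.2° ≈ 311°.

311°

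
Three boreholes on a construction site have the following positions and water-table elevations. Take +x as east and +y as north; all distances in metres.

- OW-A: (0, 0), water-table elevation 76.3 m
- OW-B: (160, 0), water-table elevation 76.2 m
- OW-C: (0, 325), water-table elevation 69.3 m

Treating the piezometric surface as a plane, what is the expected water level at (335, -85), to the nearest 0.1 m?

77.9 m

∂h/∂x = (76.2 − 76.3) / (160 − 0) = -0.0006250
∂h/∂y = (69.3 − 76.3) / (325 − 0) = -0.02154
h(335, -85) = 76.3 + (-0.0006250)·(335) + (-0.02154)·(-85) = 76.3 -0.209 +1.831 = 77.921 m.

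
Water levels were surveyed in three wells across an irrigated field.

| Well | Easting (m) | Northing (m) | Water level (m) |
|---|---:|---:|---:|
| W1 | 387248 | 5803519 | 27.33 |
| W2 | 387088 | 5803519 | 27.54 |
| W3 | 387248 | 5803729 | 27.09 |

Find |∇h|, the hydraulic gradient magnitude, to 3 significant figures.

0.00174

∂h/∂x = (27.54 − 27.33) / (387088 − 387248) = -0.001313
∂h/∂y = (27.09 − 27.33) / (5803729 − 5803519) = -0.001143
|∇h| = √(-0.001313² + -0.001143²) = 0.001741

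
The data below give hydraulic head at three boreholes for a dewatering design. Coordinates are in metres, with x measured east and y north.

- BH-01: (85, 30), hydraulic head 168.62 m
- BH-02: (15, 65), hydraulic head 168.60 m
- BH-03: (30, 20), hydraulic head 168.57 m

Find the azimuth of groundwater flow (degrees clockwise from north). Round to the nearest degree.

219°

Taking BH-01 as reference: BH-02−BH-01 = (-70, 35, -0.02); BH-03−BH-01 = (-55, -10, -0.05).
Solve a·Δx + b·Δy = Δh: det = (-70)·(-10) − (-55)·35 = 2625.
∂h/∂x = [(-0.02)·(-10) − (-0.05)·35] / 2625 = +0.0007429
∂h/∂y = [(-70)·(-0.05) − (-55)·(-0.02)] / 2625 = +0.0009143
Flow direction (−∇h) has components (-0.0007429 E, -0.0009143 N).
Azimuth = atan2(E, N) = atan2(-0.0007429, -0.0009143) = 219.1° ≈ 219°.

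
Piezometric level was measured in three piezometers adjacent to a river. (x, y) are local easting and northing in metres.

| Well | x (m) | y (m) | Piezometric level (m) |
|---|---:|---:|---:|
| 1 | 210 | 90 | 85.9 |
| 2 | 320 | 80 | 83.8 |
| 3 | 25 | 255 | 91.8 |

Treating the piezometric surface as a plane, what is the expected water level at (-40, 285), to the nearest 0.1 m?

93.4 m

With h = a·x + b·y + c and 1 as origin, the differences give:
  110·a + (-10)·b = -2.1
  (-185)·a + 165·b = +5.9
Eliminate b (×165 and ×(-10), subtract): 16300·a = -287.50 → a = ∂h/∂x = -0.01764
Back-substitute: b = ∂h/∂y = +0.01598.
h(-40, 285) = 85.9 + (-0.01764)·(-250) + (+0.01598)·(195) = 85.9 +4.410 +3.116 = 93.426 m.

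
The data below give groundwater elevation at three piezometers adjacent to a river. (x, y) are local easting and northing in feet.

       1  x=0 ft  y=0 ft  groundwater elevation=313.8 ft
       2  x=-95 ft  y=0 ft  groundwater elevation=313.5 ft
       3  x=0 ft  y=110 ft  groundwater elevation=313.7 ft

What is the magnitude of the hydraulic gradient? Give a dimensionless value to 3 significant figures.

0.00329

∂h/∂x = (313.5 − 313.8) / (-95 − 0) = +0.003158
∂h/∂y = (313.7 − 313.8) / (110 − 0) = -0.0009091
|∇h| = √(0.003158² + -0.0009091²) = 0.003286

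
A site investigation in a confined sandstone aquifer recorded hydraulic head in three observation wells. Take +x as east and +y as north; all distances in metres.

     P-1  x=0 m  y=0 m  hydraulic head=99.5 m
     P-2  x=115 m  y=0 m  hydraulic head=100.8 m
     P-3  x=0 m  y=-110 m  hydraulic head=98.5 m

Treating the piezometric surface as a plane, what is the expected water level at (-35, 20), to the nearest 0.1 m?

99.3 m

∂h/∂x = (100.8 − 99.5) / (115 − 0) = +0.01130
∂h/∂y = (98.5 − 99.5) / (-110 − 0) = +0.009091
h(-35, 20) = 99.5 + (+0.01130)·(-35) + (+0.009091)·(20) = 99.5 -0.396 +0.182 = 99.286 m.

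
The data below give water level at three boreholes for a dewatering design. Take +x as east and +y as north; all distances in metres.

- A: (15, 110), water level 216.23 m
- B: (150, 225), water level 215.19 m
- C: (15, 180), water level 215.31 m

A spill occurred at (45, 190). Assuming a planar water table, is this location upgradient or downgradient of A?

With h = a·x + b·y + c and A as origin, the differences give:
  135·a + 115·b = -1.04
  0·a + 70·b = -0.92
Eliminate b (×70 and ×115, subtract): 9450·a = 33.000 → a = ∂h/∂x = +0.003492
Back-substitute: b = ∂h/∂y = -0.01314.
Head at (45, 190) = 216.23 + (+0.003492)·(30) + (-0.01314)·(80) = 215.28 m.
That is lower than the 216.23 m at A, so the point is downgradient.

downgradient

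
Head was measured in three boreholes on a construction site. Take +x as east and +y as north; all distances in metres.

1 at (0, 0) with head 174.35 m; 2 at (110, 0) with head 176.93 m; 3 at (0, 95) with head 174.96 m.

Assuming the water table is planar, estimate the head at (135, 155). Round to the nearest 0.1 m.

∂h/∂x = (176.93 − 174.35) / (110 − 0) = +0.02345
∂h/∂y = (174.96 − 174.35) / (95 − 0) = +0.006421
h(135, 155) = 174.35 + (+0.02345)·(135) + (+0.006421)·(155) = 174.35 +3.166 +0.995 = 178.512 m.

178.5 m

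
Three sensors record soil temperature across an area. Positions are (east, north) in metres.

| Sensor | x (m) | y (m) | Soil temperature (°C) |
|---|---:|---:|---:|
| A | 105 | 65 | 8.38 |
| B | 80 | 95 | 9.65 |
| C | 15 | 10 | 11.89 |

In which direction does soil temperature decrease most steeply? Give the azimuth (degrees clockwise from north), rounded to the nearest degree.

099°

Taking A as reference: B−A = (-25, 30, +1.27); C−A = (-90, -55, +3.51).
Solve a·Δx + b·Δy = ΔT: det = (-25)·(-55) − (-90)·30 = 4075.
∂T/∂x = [(+1.27)·(-55) − (+3.51)·30] / 4075 = -0.04298
∂T/∂y = [(-25)·(+3.51) − (-90)·(+1.27)] / 4075 = +0.006515
Steepest decrease is along −∇f: components (+0.04298 E, -0.006515 N).
Azimuth = atan2(+0.04298, -0.006515) = 98.6° ≈ 099°.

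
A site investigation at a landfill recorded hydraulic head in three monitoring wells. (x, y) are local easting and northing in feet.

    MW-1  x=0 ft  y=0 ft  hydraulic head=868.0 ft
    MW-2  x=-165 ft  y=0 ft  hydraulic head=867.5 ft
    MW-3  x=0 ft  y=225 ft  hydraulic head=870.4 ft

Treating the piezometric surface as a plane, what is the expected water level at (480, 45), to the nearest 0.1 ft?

∂h/∂x = (867.5 − 868.0) / (-165 − 0) = +0.003030
∂h/∂y = (870.4 − 868.0) / (225 − 0) = +0.01067
h(480, 45) = 868.0 + (+0.003030)·(480) + (+0.01067)·(45) = 868.0 +1.455 +0.480 = 869.935 ft.

869.9 ft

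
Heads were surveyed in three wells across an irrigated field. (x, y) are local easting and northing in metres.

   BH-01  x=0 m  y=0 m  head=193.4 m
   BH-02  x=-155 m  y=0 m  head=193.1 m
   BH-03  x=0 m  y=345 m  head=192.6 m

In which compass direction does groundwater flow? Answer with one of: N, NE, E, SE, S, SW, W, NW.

∂h/∂x = (193.1 − 193.4) / (-155 − 0) = +0.001935
∂h/∂y = (192.6 − 193.4) / (345 − 0) = -0.002319
Flow = −∇h = (-0.001935 east, +0.002319 north), which points northwest.

NW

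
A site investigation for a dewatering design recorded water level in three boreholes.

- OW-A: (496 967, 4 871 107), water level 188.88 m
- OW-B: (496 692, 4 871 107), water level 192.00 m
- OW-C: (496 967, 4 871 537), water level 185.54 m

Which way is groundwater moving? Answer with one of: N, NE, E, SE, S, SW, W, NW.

NE

∂h/∂x = (192.00 − 188.88) / (496692 − 496967) = -0.01135
∂h/∂y = (185.54 − 188.88) / (4871537 − 4871107) = -0.007767
Flow = −∇h = (+0.01135 east, +0.007767 north), which points northeast.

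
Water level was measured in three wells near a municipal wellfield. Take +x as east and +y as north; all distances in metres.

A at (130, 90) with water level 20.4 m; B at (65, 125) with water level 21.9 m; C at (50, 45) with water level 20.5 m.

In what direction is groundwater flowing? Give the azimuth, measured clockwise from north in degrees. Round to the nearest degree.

148°

Taking A as reference: B−A = (-65, 35, +1.5); C−A = (-80, -45, +0.1).
Determinant of the coordinate differences = (-65)·(-45) − (-80)·35 = 5725.
∂h/∂x = [(+1.5)·(-45) − (+0.1)·35] / 5725 = -0.01240
∂h/∂y = [(-65)·(+0.1) − (-80)·(+1.5)] / 5725 = +0.01983
Flow direction (−∇h) has components (+0.01240 E, -0.01983 N).
Azimuth = atan2(E, N) = atan2(+0.01240, -0.01983) = 148.0° ≈ 148°.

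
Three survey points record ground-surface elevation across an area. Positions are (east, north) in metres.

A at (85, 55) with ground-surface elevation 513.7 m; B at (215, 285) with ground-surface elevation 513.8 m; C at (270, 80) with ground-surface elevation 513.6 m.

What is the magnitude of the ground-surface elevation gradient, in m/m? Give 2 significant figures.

0.0010 m/m

Taking A as reference: B−A = (130, 230, +0.1); C−A = (185, 25, -0.1).
Determinant of the coordinate differences = 130·25 − 185·230 = -39300.
∂z/∂x = [(+0.1)·25 − (-0.1)·230] / -39300 = -0.0006489
∂z/∂y = [130·(-0.1) − 185·(+0.1)] / -39300 = +0.0008015
|∇f| = √(-0.0006489² + 0.0008015²) = 0.001031 m/m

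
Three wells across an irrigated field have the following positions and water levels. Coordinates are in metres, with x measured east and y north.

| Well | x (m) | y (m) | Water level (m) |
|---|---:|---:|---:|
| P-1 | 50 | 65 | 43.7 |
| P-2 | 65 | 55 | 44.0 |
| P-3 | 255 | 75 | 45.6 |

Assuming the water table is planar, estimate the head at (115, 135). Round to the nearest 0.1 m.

Taking P-1 as reference: P-2−P-1 = (15, -10, +0.3); P-3−P-1 = (205, 10, +1.9).
Solve a·Δx + b·Δy = Δh: det = 15·10 − 205·(-10) = 2200.
∂h/∂x = [(+0.3)·10 − (+1.9)·(-10)] / 2200 = +0.010000
∂h/∂y = [15·(+1.9) − 205·(+0.3)] / 2200 = -0.01500
h(115, 135) = 43.7 + (+0.010000)·(65) + (-0.01500)·(70) = 43.7 +0.650 -1.050 = 43.300 m.

43.3 m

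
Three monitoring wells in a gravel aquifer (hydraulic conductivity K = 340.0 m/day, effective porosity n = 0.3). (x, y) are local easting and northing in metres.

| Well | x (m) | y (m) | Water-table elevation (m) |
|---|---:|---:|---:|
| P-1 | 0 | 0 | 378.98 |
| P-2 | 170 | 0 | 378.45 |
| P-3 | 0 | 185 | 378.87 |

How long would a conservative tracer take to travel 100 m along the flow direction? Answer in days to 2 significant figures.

∂h/∂x = (378.45 − 378.98) / (170 − 0) = -0.003118
∂h/∂y = (378.87 − 378.98) / (185 − 0) = -0.0005946
|∇h| = √(-0.003118² + -0.0005946²) = 0.003174
Seepage velocity v = K·i/n = 340.0 × 0.003174 / 0.3 = 3.597 m/day.
t = 100 / 3.597 = 27.8 days.

28 days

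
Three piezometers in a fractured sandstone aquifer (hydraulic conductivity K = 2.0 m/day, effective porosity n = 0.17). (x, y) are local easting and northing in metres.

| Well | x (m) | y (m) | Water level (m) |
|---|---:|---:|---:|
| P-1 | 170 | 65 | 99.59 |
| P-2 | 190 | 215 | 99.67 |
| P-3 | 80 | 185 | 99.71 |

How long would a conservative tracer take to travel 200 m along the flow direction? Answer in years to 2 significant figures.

58 years

Taking P-1 as reference: P-2−P-1 = (20, 150, +0.08); P-3−P-1 = (-90, 120, +0.12).
Determinant of the coordinate differences = 20·120 − (-90)·150 = 15900.
∂h/∂x = [(+0.08)·120 − (+0.12)·150] / 15900 = -0.0005283
∂h/∂y = [20·(+0.12) − (-90)·(+0.08)] / 15900 = +0.0006038
|∇h| = √(-0.0005283² + 0.0006038²) = 0.0008023
Seepage velocity v = K·i/n = 2.0 × 0.0008023 / 0.17 = 0.009439 m/day.
t = 200 / 0.009439 = 2.119e+04 days = 58 years.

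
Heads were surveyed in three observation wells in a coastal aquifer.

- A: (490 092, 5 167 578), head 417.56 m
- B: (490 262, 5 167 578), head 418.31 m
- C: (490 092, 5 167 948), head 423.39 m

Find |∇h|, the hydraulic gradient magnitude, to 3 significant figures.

0.0164

∂h/∂x = (418.31 − 417.56) / (490262 − 490092) = +0.004412
∂h/∂y = (423.39 − 417.56) / (5167948 − 5167578) = +0.01576
|∇h| = √(0.004412² + 0.01576²) = 0.01637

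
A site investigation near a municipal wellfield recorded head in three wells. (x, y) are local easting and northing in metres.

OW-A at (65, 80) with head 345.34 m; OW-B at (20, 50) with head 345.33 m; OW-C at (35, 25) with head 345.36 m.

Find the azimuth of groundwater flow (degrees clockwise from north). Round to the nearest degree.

316°

With h = a·x + b·y + c and OW-A as origin, the differences give:
  (-45)·a + (-30)·b = -0.01
  (-30)·a + (-55)·b = +0.02
Eliminate b (×(-55) and ×(-30), subtract): 1575·a = 1.150 → a = ∂h/∂x = +0.0007302
Back-substitute: b = ∂h/∂y = -0.0007619.
Flow direction (−∇h) has components (-0.0007302 E, +0.0007619 N).
Azimuth = atan2(E, N) = atan2(-0.0007302, +0.0007619) = 316.2° ≈ 316°.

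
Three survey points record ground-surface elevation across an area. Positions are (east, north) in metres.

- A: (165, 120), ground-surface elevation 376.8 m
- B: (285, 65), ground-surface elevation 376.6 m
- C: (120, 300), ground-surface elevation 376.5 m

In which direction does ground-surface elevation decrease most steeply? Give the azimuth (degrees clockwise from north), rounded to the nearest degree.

Differences from A: to B (Δx, Δy, Δh) = (120, -55, -0.2); to C = (-45, 180, -0.3).
Determinant of the coordinate differences = 120·180 − (-45)·(-55) = 19125.
∂z/∂x = [(-0.2)·180 − (-0.3)·(-55)] / 19125 = -0.002745
∂z/∂y = [120·(-0.3) − (-45)·(-0.2)] / 19125 = -0.002353
Steepest decrease is along −∇f: components (+0.002745 E, +0.002353 N).
Azimuth = atan2(+0.002745, +0.002353) = 49.4° ≈ 049°.

049°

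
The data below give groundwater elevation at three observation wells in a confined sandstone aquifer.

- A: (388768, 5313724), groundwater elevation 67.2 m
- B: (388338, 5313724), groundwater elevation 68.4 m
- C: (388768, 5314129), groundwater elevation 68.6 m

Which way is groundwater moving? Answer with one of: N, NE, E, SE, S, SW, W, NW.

SE

∂h/∂x = (68.4 − 67.2) / (388338 − 388768) = -0.002791
∂h/∂y = (68.6 − 67.2) / (5314129 − 5313724) = +0.003457
Flow = −∇h = (+0.002791 east, -0.003457 north), which points southeast.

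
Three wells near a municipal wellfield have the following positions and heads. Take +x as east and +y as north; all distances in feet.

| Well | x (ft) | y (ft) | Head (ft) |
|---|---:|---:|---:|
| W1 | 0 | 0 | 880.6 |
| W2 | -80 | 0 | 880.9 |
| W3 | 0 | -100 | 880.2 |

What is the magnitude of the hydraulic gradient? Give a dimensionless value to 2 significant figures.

∂h/∂x = (880.9 − 880.6) / (-80 − 0) = -0.003750
∂h/∂y = (880.2 − 880.6) / (-100 − 0) = +0.004000
|∇h| = √(-0.003750² + 0.004000²) = 0.005483

0.0055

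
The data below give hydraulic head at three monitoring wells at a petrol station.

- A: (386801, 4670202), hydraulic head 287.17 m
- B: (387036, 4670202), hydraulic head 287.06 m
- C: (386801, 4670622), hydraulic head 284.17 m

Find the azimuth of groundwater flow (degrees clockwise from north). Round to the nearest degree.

∂h/∂x = (287.06 − 287.17) / (387036 − 386801) = -0.0004681
∂h/∂y = (284.17 − 287.17) / (4670622 − 4670202) = -0.007143
Flow direction (−∇h) has components (+0.0004681 E, +0.007143 N).
Azimuth = atan2(E, N) = atan2(+0.0004681, +0.007143) = 3.7° ≈ 004°.

004°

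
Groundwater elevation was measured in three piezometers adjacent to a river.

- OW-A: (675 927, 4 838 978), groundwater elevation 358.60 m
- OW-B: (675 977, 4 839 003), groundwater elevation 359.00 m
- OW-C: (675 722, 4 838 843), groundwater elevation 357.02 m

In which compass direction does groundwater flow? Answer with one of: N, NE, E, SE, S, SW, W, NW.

W

With h = a·x + b·y + c and OW-A as origin, the differences give:
  50·a + 25·b = +0.40
  (-205)·a + (-135)·b = -1.58
Eliminate b (×(-135) and ×25, subtract): -1625·a = -14.500 → a = ∂h/∂x = +0.008923
Back-substitute: b = ∂h/∂y = -0.001846.
Flow = −∇h = (-0.008923 east, +0.001846 north), which points west.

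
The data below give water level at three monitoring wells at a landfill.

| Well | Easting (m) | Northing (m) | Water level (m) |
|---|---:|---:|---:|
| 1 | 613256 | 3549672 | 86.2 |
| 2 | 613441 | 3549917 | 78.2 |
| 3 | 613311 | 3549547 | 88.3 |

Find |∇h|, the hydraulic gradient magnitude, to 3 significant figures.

0.0262

Three-point gradient (reference 1): Δ to 2 = (185, 245, -8.0), Δ to 3 = (55, -125, +2.1).
∂h/∂x = -0.01327, ∂h/∂y = -0.02264 (det = -36600).
|∇h| = √(-0.01327² + -0.02264²) = 0.02624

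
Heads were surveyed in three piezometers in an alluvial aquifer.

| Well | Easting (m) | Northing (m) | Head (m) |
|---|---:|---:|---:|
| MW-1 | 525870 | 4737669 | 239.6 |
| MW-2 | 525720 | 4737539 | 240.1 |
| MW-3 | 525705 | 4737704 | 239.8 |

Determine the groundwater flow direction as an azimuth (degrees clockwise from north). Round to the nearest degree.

Differences from MW-1: to MW-2 (Δx, Δy, Δh) = (-150, -130, +0.5); to MW-3 = (-165, 35, +0.2).
Solve a·Δx + b·Δy = Δh: det = (-150)·35 − (-165)·(-130) = -26700.
∂h/∂x = [(+0.5)·35 − (+0.2)·(-130)] / -26700 = -0.001629
∂h/∂y = [(-150)·(+0.2) − (-165)·(+0.5)] / -26700 = -0.001966
Flow direction (−∇h) has components (+0.001629 E, +0.001966 N).
Azimuth = atan2(E, N) = atan2(+0.001629, +0.001966) = 39.6° ≈ 040°.

040°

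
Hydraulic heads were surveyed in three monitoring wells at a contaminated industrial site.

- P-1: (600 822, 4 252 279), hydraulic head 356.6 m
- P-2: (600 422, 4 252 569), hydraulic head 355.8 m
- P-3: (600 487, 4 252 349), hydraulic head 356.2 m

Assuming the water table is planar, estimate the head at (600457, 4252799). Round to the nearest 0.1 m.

Taking P-1 as reference: P-2−P-1 = (-400, 290, -0.8); P-3−P-1 = (-335, 70, -0.4).
Determinant of the coordinate differences = (-400)·70 − (-335)·290 = 69150.
∂h/∂x = [(-0.8)·70 − (-0.4)·290] / 69150 = +0.0008677
∂h/∂y = [(-400)·(-0.4) − (-335)·(-0.8)] / 69150 = -0.001562
h(600457, 4252799) = 356.6 + (+0.0008677)·(-365) + (-0.001562)·(520) = 356.6 -0.317 -0.812 = 355.471 m.

355.5 m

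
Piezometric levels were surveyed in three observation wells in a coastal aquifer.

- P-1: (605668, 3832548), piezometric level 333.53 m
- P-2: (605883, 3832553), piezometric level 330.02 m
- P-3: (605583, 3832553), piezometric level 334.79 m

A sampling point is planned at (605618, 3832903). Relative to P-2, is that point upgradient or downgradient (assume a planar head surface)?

Differences from P-1: to P-2 (Δx, Δy, Δh) = (215, 5, -3.51); to P-3 = (-85, 5, +1.26).
Determinant of the coordinate differences = 215·5 − (-85)·5 = 1500.
∂h/∂x = [(-3.51)·5 − (+1.26)·5] / 1500 = -0.01590
∂h/∂y = [215·(+1.26) − (-85)·(-3.51)] / 1500 = -0.01830
Head at (605618, 3832903) = 333.53 + (-0.01590)·(-50) + (-0.01830)·(355) = 327.83 m.
That is lower than the 330.02 m at P-2, so the point is downgradient.

downgradient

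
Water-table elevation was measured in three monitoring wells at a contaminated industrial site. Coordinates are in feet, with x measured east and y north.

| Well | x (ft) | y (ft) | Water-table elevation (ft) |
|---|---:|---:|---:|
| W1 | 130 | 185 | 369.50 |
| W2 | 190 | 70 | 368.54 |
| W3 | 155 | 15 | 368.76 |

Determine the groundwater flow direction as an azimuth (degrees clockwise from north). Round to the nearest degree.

105°

With h = a·x + b·y + c and W1 as origin, the differences give:
  60·a + (-115)·b = -0.96
  25·a + (-170)·b = -0.74
Eliminate b (×(-170) and ×(-115), subtract): -7325·a = 78.100 → a = ∂h/∂x = -0.01066
Back-substitute: b = ∂h/∂y = +0.002785.
Flow direction (−∇h) has components (+0.01066 E, -0.002785 N).
Azimuth = atan2(E, N) = atan2(+0.01066, -0.002785) = 104.6° ≈ 105°.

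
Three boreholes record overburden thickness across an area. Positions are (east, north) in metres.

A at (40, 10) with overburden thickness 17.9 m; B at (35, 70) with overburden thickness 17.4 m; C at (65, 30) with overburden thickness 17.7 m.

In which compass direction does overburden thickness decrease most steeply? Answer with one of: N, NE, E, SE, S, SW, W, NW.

N

Differences from A: to B (Δx, Δy, Δh) = (-5, 60, -0.5); to C = (25, 20, -0.2).
Solve a·Δx + b·Δy = Δd: det = (-5)·20 − 25·60 = -1600.
∂d/∂x = [(-0.5)·20 − (-0.2)·60] / -1600 = -0.001250
∂d/∂y = [(-5)·(-0.2) − 25·(-0.5)] / -1600 = -0.008437
Steepest decrease is along −∇f = (+0.001250 E, +0.008437 N) → north.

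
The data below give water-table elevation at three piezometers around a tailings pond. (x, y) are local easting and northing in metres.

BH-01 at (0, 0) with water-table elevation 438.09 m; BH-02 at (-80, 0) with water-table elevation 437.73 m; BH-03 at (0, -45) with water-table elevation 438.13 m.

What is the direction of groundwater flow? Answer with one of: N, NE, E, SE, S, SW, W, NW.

∂h/∂x = (437.73 − 438.09) / (-80 − 0) = +0.004500
∂h/∂y = (438.13 − 438.09) / (-45 − 0) = -0.0008889
Flow = −∇h = (-0.004500 east, +0.0008889 north), which points west.

W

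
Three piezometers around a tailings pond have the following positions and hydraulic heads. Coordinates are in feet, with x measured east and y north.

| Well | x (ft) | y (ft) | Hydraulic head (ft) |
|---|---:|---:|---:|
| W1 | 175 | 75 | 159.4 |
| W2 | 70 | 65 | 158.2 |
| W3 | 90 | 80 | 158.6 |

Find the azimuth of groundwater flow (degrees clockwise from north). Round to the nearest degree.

218°

Three-point gradient (reference W1): Δ to W2 = (-105, -10, -1.2), Δ to W3 = (-85, 5, -0.8).
∂h/∂x = +0.01018, ∂h/∂y = +0.01309 (det = -1375).
Flow direction (−∇h) has components (-0.01018 E, -0.01309 N).
Azimuth = atan2(E, N) = atan2(-0.01018, -0.01309) = 217.9° ≈ 218°.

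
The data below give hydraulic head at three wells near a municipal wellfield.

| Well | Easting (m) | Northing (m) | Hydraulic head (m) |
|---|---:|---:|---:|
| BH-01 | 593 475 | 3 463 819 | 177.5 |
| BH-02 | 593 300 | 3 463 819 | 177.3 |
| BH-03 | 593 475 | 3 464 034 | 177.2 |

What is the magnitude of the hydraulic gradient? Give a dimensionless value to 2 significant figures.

0.0018

∂h/∂x = (177.3 − 177.5) / (593300 − 593475) = +0.001143
∂h/∂y = (177.2 − 177.5) / (3464034 − 3463819) = -0.001395
|∇h| = √(0.001143² + -0.001395²) = 0.001803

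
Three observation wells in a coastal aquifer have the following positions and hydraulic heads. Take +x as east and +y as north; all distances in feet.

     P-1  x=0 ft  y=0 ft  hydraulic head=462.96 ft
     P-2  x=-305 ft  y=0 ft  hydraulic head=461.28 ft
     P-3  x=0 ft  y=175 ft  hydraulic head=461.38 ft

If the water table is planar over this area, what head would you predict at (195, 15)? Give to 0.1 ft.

463.9 ft

∂h/∂x = (461.28 − 462.96) / (-305 − 0) = +0.005508
∂h/∂y = (461.38 − 462.96) / (175 − 0) = -0.009029
h(195, 15) = 462.96 + (+0.005508)·(195) + (-0.009029)·(15) = 462.96 +1.074 -0.135 = 463.899 ft.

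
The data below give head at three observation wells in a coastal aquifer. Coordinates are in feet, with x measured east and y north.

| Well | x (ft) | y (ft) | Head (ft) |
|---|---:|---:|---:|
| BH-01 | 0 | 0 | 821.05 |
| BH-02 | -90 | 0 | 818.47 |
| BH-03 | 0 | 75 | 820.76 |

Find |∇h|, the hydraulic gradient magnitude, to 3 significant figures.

0.0289

∂h/∂x = (818.47 − 821.05) / (-90 − 0) = +0.02867
∂h/∂y = (820.76 − 821.05) / (75 − 0) = -0.003867
|∇h| = √(0.02867² + -0.003867²) = 0.02893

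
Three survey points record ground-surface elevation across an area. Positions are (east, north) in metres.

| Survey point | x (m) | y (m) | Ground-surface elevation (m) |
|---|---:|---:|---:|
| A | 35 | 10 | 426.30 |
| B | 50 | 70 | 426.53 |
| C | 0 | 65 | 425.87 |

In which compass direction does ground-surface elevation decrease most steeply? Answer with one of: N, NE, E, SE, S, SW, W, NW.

W

Differences from A: to B (Δx, Δy, Δh) = (15, 60, +0.23); to C = (-35, 55, -0.43).
Solve a·Δx + b·Δy = Δz: det = 15·55 − (-35)·60 = 2925.
∂z/∂x = [(+0.23)·55 − (-0.43)·60] / 2925 = +0.01315
∂z/∂y = [15·(-0.43) − (-35)·(+0.23)] / 2925 = +0.0005470
Steepest decrease is along −∇f = (-0.01315 E, -0.0005470 N) → west.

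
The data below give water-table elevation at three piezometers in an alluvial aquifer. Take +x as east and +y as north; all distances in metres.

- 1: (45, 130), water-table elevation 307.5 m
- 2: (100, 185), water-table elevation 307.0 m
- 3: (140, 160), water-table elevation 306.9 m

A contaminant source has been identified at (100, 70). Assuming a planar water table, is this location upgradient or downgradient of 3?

Differences from 1: to 2 (Δx, Δy, Δh) = (55, 55, -0.5); to 3 = (95, 30, -0.6).
Determinant of the coordinate differences = 55·30 − 95·55 = -3575.
∂h/∂x = [(-0.5)·30 − (-0.6)·55] / -3575 = -0.005035
∂h/∂y = [55·(-0.6) − 95·(-0.5)] / -3575 = -0.004056
Head at (100, 70) = 307.5 + (-0.005035)·(55) + (-0.004056)·(-60) = 307.47 m.
That is higher than the 306.9 m at 3, so the point is upgradient.

upgradient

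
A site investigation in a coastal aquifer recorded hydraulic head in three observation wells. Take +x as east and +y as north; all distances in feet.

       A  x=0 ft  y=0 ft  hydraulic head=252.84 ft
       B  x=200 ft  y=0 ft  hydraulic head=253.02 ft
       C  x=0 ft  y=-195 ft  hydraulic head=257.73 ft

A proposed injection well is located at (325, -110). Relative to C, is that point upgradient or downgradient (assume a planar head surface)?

downgradient

∂h/∂x = (253.02 − 252.84) / (200 − 0) = +0.0009000
∂h/∂y = (257.73 − 252.84) / (-195 − 0) = -0.02508
Head at (325, -110) = 252.84 + (+0.0009000)·(325) + (-0.02508)·(-110) = 255.89 ft.
That is lower than the 257.73 ft at C, so the point is downgradient.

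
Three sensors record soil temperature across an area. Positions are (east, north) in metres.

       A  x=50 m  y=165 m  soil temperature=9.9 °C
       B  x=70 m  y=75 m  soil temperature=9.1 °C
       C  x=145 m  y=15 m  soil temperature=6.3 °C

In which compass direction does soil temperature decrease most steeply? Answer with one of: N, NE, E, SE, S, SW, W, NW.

With T = a·x + b·y + c and A as origin, the differences give:
  20·a + (-90)·b = -0.8
  95·a + (-150)·b = -3.6
Eliminate b (×(-150) and ×(-90), subtract): 5550·a = -204.00 → a = ∂T/∂x = -0.03676
Back-substitute: b = ∂T/∂y = +0.0007207.
Steepest decrease is along −∇f = (+0.03676 E, -0.0007207 N) → east.

E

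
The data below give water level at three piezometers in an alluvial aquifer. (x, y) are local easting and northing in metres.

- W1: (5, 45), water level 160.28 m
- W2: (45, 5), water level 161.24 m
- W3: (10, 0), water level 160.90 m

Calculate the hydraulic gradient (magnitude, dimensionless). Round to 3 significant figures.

Taking W1 as reference: W2−W1 = (40, -40, +0.96); W3−W1 = (5, -45, +0.62).
Solve a·Δx + b·Δy = Δh: det = 40·(-45) − 5·(-40) = -1600.
∂h/∂x = [(+0.96)·(-45) − (+0.62)·(-40)] / -1600 = +0.01150
∂h/∂y = [40·(+0.62) − 5·(+0.96)] / -1600 = -0.01250
|∇h| = √(0.01150² + -0.01250²) = 0.01699

0.0170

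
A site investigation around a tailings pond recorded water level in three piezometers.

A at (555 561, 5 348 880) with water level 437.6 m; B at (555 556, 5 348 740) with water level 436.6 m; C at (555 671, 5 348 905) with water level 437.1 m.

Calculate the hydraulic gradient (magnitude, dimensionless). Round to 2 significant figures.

With h = a·x + b·y + c and A as origin, the differences give:
  (-5)·a + (-140)·b = -1.0
  110·a + 25·b = -0.5
Eliminate b (×25 and ×(-140), subtract): 15275·a = -95.00 → a = ∂h/∂x = -0.006219
Back-substitute: b = ∂h/∂y = +0.007365.
|∇h| = √(-0.006219² + 0.007365²) = 0.009639

0.0096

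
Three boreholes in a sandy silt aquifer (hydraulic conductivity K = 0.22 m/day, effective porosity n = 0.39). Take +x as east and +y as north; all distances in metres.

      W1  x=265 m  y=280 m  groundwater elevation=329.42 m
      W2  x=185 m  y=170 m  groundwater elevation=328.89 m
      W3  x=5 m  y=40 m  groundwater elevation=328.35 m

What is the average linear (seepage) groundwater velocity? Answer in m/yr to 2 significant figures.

Taking W1 as reference: W2−W1 = (-80, -110, -0.53); W3−W1 = (-260, -240, -1.07).
Determinant of the coordinate differences = (-80)·(-240) − (-260)·(-110) = -9400.
∂h/∂x = [(-0.53)·(-240) − (-1.07)·(-110)] / -9400 = -0.001011
∂h/∂y = [(-80)·(-1.07) − (-260)·(-0.53)] / -9400 = +0.005553
|∇h| = √(-0.001011² + 0.005553²) = 0.005644
Seepage velocity v = K·i/n = 0.22 × 0.005644 / 0.39 = 0.003184 m/day = 1.163 m/yr.

1.2 m/yr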